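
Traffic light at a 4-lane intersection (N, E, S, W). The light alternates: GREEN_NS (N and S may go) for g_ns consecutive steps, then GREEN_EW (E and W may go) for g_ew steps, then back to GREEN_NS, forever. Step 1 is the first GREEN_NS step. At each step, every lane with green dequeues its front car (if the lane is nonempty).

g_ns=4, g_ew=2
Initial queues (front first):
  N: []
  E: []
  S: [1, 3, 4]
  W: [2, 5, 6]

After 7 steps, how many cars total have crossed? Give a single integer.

Answer: 5

Derivation:
Step 1 [NS]: N:empty,E:wait,S:car1-GO,W:wait | queues: N=0 E=0 S=2 W=3
Step 2 [NS]: N:empty,E:wait,S:car3-GO,W:wait | queues: N=0 E=0 S=1 W=3
Step 3 [NS]: N:empty,E:wait,S:car4-GO,W:wait | queues: N=0 E=0 S=0 W=3
Step 4 [NS]: N:empty,E:wait,S:empty,W:wait | queues: N=0 E=0 S=0 W=3
Step 5 [EW]: N:wait,E:empty,S:wait,W:car2-GO | queues: N=0 E=0 S=0 W=2
Step 6 [EW]: N:wait,E:empty,S:wait,W:car5-GO | queues: N=0 E=0 S=0 W=1
Step 7 [NS]: N:empty,E:wait,S:empty,W:wait | queues: N=0 E=0 S=0 W=1
Cars crossed by step 7: 5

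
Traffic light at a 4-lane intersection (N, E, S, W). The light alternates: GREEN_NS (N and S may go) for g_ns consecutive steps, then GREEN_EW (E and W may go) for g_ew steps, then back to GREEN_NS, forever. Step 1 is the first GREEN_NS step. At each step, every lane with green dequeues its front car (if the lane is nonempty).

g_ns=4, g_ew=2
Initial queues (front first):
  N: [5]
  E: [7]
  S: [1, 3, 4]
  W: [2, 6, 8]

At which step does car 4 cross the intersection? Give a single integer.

Step 1 [NS]: N:car5-GO,E:wait,S:car1-GO,W:wait | queues: N=0 E=1 S=2 W=3
Step 2 [NS]: N:empty,E:wait,S:car3-GO,W:wait | queues: N=0 E=1 S=1 W=3
Step 3 [NS]: N:empty,E:wait,S:car4-GO,W:wait | queues: N=0 E=1 S=0 W=3
Step 4 [NS]: N:empty,E:wait,S:empty,W:wait | queues: N=0 E=1 S=0 W=3
Step 5 [EW]: N:wait,E:car7-GO,S:wait,W:car2-GO | queues: N=0 E=0 S=0 W=2
Step 6 [EW]: N:wait,E:empty,S:wait,W:car6-GO | queues: N=0 E=0 S=0 W=1
Step 7 [NS]: N:empty,E:wait,S:empty,W:wait | queues: N=0 E=0 S=0 W=1
Step 8 [NS]: N:empty,E:wait,S:empty,W:wait | queues: N=0 E=0 S=0 W=1
Step 9 [NS]: N:empty,E:wait,S:empty,W:wait | queues: N=0 E=0 S=0 W=1
Step 10 [NS]: N:empty,E:wait,S:empty,W:wait | queues: N=0 E=0 S=0 W=1
Step 11 [EW]: N:wait,E:empty,S:wait,W:car8-GO | queues: N=0 E=0 S=0 W=0
Car 4 crosses at step 3

3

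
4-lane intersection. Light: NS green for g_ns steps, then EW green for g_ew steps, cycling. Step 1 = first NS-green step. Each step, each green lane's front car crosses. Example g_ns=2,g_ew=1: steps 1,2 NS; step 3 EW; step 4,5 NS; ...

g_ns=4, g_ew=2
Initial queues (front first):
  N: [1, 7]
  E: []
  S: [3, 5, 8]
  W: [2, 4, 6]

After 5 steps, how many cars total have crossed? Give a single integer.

Answer: 6

Derivation:
Step 1 [NS]: N:car1-GO,E:wait,S:car3-GO,W:wait | queues: N=1 E=0 S=2 W=3
Step 2 [NS]: N:car7-GO,E:wait,S:car5-GO,W:wait | queues: N=0 E=0 S=1 W=3
Step 3 [NS]: N:empty,E:wait,S:car8-GO,W:wait | queues: N=0 E=0 S=0 W=3
Step 4 [NS]: N:empty,E:wait,S:empty,W:wait | queues: N=0 E=0 S=0 W=3
Step 5 [EW]: N:wait,E:empty,S:wait,W:car2-GO | queues: N=0 E=0 S=0 W=2
Cars crossed by step 5: 6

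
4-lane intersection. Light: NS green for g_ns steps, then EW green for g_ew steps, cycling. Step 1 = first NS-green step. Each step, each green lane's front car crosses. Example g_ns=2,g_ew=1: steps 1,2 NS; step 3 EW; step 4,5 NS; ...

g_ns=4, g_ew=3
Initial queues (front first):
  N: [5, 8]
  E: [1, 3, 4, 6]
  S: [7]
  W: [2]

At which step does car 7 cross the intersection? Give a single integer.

Step 1 [NS]: N:car5-GO,E:wait,S:car7-GO,W:wait | queues: N=1 E=4 S=0 W=1
Step 2 [NS]: N:car8-GO,E:wait,S:empty,W:wait | queues: N=0 E=4 S=0 W=1
Step 3 [NS]: N:empty,E:wait,S:empty,W:wait | queues: N=0 E=4 S=0 W=1
Step 4 [NS]: N:empty,E:wait,S:empty,W:wait | queues: N=0 E=4 S=0 W=1
Step 5 [EW]: N:wait,E:car1-GO,S:wait,W:car2-GO | queues: N=0 E=3 S=0 W=0
Step 6 [EW]: N:wait,E:car3-GO,S:wait,W:empty | queues: N=0 E=2 S=0 W=0
Step 7 [EW]: N:wait,E:car4-GO,S:wait,W:empty | queues: N=0 E=1 S=0 W=0
Step 8 [NS]: N:empty,E:wait,S:empty,W:wait | queues: N=0 E=1 S=0 W=0
Step 9 [NS]: N:empty,E:wait,S:empty,W:wait | queues: N=0 E=1 S=0 W=0
Step 10 [NS]: N:empty,E:wait,S:empty,W:wait | queues: N=0 E=1 S=0 W=0
Step 11 [NS]: N:empty,E:wait,S:empty,W:wait | queues: N=0 E=1 S=0 W=0
Step 12 [EW]: N:wait,E:car6-GO,S:wait,W:empty | queues: N=0 E=0 S=0 W=0
Car 7 crosses at step 1

1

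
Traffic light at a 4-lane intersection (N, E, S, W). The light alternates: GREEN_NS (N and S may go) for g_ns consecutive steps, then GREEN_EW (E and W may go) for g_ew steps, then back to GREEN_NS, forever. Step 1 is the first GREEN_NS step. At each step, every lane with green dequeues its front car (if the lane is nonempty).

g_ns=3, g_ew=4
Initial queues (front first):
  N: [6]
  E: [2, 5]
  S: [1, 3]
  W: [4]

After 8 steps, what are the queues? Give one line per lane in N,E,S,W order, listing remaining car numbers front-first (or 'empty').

Step 1 [NS]: N:car6-GO,E:wait,S:car1-GO,W:wait | queues: N=0 E=2 S=1 W=1
Step 2 [NS]: N:empty,E:wait,S:car3-GO,W:wait | queues: N=0 E=2 S=0 W=1
Step 3 [NS]: N:empty,E:wait,S:empty,W:wait | queues: N=0 E=2 S=0 W=1
Step 4 [EW]: N:wait,E:car2-GO,S:wait,W:car4-GO | queues: N=0 E=1 S=0 W=0
Step 5 [EW]: N:wait,E:car5-GO,S:wait,W:empty | queues: N=0 E=0 S=0 W=0

N: empty
E: empty
S: empty
W: empty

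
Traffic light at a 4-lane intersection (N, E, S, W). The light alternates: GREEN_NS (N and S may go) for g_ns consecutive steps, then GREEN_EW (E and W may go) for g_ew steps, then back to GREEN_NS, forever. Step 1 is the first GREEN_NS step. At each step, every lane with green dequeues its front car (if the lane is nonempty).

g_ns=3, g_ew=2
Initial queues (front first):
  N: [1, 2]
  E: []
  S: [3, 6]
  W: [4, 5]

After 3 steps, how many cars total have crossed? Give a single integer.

Step 1 [NS]: N:car1-GO,E:wait,S:car3-GO,W:wait | queues: N=1 E=0 S=1 W=2
Step 2 [NS]: N:car2-GO,E:wait,S:car6-GO,W:wait | queues: N=0 E=0 S=0 W=2
Step 3 [NS]: N:empty,E:wait,S:empty,W:wait | queues: N=0 E=0 S=0 W=2
Cars crossed by step 3: 4

Answer: 4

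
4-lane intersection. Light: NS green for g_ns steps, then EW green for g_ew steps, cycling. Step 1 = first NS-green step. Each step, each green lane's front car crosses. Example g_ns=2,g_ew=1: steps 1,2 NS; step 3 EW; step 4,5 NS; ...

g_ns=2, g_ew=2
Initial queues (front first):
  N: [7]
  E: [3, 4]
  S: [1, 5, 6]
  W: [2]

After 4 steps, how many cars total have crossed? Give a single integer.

Answer: 6

Derivation:
Step 1 [NS]: N:car7-GO,E:wait,S:car1-GO,W:wait | queues: N=0 E=2 S=2 W=1
Step 2 [NS]: N:empty,E:wait,S:car5-GO,W:wait | queues: N=0 E=2 S=1 W=1
Step 3 [EW]: N:wait,E:car3-GO,S:wait,W:car2-GO | queues: N=0 E=1 S=1 W=0
Step 4 [EW]: N:wait,E:car4-GO,S:wait,W:empty | queues: N=0 E=0 S=1 W=0
Cars crossed by step 4: 6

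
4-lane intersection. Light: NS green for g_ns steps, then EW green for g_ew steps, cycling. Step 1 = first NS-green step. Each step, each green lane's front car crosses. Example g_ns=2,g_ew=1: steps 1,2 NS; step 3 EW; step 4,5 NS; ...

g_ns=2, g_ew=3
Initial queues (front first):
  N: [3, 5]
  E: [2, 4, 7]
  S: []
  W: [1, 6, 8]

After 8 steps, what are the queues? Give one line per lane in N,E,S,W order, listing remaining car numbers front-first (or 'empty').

Step 1 [NS]: N:car3-GO,E:wait,S:empty,W:wait | queues: N=1 E=3 S=0 W=3
Step 2 [NS]: N:car5-GO,E:wait,S:empty,W:wait | queues: N=0 E=3 S=0 W=3
Step 3 [EW]: N:wait,E:car2-GO,S:wait,W:car1-GO | queues: N=0 E=2 S=0 W=2
Step 4 [EW]: N:wait,E:car4-GO,S:wait,W:car6-GO | queues: N=0 E=1 S=0 W=1
Step 5 [EW]: N:wait,E:car7-GO,S:wait,W:car8-GO | queues: N=0 E=0 S=0 W=0

N: empty
E: empty
S: empty
W: empty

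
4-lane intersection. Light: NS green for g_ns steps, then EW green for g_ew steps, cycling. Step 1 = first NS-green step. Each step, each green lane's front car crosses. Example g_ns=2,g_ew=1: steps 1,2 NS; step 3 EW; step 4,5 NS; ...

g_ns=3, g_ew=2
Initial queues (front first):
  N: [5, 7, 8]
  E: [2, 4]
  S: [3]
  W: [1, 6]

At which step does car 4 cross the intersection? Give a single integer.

Step 1 [NS]: N:car5-GO,E:wait,S:car3-GO,W:wait | queues: N=2 E=2 S=0 W=2
Step 2 [NS]: N:car7-GO,E:wait,S:empty,W:wait | queues: N=1 E=2 S=0 W=2
Step 3 [NS]: N:car8-GO,E:wait,S:empty,W:wait | queues: N=0 E=2 S=0 W=2
Step 4 [EW]: N:wait,E:car2-GO,S:wait,W:car1-GO | queues: N=0 E=1 S=0 W=1
Step 5 [EW]: N:wait,E:car4-GO,S:wait,W:car6-GO | queues: N=0 E=0 S=0 W=0
Car 4 crosses at step 5

5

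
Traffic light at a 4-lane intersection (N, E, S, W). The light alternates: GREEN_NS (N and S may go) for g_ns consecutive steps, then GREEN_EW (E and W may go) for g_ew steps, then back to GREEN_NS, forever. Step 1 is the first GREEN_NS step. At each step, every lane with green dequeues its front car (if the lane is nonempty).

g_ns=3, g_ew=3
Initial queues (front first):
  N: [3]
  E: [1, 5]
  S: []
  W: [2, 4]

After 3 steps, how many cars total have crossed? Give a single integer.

Step 1 [NS]: N:car3-GO,E:wait,S:empty,W:wait | queues: N=0 E=2 S=0 W=2
Step 2 [NS]: N:empty,E:wait,S:empty,W:wait | queues: N=0 E=2 S=0 W=2
Step 3 [NS]: N:empty,E:wait,S:empty,W:wait | queues: N=0 E=2 S=0 W=2
Cars crossed by step 3: 1

Answer: 1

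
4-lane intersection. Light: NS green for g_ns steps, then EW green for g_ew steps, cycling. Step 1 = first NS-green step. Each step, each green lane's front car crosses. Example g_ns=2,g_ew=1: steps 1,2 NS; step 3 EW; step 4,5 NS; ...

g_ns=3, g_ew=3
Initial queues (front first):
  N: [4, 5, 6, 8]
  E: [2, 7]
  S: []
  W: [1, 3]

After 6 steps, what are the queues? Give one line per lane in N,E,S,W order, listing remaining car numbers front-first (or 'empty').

Step 1 [NS]: N:car4-GO,E:wait,S:empty,W:wait | queues: N=3 E=2 S=0 W=2
Step 2 [NS]: N:car5-GO,E:wait,S:empty,W:wait | queues: N=2 E=2 S=0 W=2
Step 3 [NS]: N:car6-GO,E:wait,S:empty,W:wait | queues: N=1 E=2 S=0 W=2
Step 4 [EW]: N:wait,E:car2-GO,S:wait,W:car1-GO | queues: N=1 E=1 S=0 W=1
Step 5 [EW]: N:wait,E:car7-GO,S:wait,W:car3-GO | queues: N=1 E=0 S=0 W=0
Step 6 [EW]: N:wait,E:empty,S:wait,W:empty | queues: N=1 E=0 S=0 W=0

N: 8
E: empty
S: empty
W: empty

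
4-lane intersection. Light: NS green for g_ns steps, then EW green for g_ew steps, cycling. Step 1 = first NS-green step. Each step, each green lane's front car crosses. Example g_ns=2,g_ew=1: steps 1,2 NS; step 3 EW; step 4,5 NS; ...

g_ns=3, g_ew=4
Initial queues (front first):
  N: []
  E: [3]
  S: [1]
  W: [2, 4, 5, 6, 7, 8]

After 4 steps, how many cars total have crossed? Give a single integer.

Answer: 3

Derivation:
Step 1 [NS]: N:empty,E:wait,S:car1-GO,W:wait | queues: N=0 E=1 S=0 W=6
Step 2 [NS]: N:empty,E:wait,S:empty,W:wait | queues: N=0 E=1 S=0 W=6
Step 3 [NS]: N:empty,E:wait,S:empty,W:wait | queues: N=0 E=1 S=0 W=6
Step 4 [EW]: N:wait,E:car3-GO,S:wait,W:car2-GO | queues: N=0 E=0 S=0 W=5
Cars crossed by step 4: 3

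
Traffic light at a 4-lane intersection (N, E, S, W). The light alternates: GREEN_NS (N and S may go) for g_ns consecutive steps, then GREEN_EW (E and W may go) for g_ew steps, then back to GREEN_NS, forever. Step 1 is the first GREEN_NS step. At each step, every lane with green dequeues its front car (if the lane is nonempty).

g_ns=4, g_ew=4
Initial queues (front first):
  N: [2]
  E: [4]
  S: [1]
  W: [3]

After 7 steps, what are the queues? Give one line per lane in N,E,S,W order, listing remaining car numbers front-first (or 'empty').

Step 1 [NS]: N:car2-GO,E:wait,S:car1-GO,W:wait | queues: N=0 E=1 S=0 W=1
Step 2 [NS]: N:empty,E:wait,S:empty,W:wait | queues: N=0 E=1 S=0 W=1
Step 3 [NS]: N:empty,E:wait,S:empty,W:wait | queues: N=0 E=1 S=0 W=1
Step 4 [NS]: N:empty,E:wait,S:empty,W:wait | queues: N=0 E=1 S=0 W=1
Step 5 [EW]: N:wait,E:car4-GO,S:wait,W:car3-GO | queues: N=0 E=0 S=0 W=0

N: empty
E: empty
S: empty
W: empty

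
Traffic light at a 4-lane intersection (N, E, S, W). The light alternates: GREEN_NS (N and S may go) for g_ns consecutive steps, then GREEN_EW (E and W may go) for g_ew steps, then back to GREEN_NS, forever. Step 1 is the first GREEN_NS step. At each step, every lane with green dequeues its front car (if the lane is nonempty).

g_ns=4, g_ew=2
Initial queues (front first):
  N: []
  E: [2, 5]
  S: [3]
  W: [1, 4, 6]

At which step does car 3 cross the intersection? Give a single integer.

Step 1 [NS]: N:empty,E:wait,S:car3-GO,W:wait | queues: N=0 E=2 S=0 W=3
Step 2 [NS]: N:empty,E:wait,S:empty,W:wait | queues: N=0 E=2 S=0 W=3
Step 3 [NS]: N:empty,E:wait,S:empty,W:wait | queues: N=0 E=2 S=0 W=3
Step 4 [NS]: N:empty,E:wait,S:empty,W:wait | queues: N=0 E=2 S=0 W=3
Step 5 [EW]: N:wait,E:car2-GO,S:wait,W:car1-GO | queues: N=0 E=1 S=0 W=2
Step 6 [EW]: N:wait,E:car5-GO,S:wait,W:car4-GO | queues: N=0 E=0 S=0 W=1
Step 7 [NS]: N:empty,E:wait,S:empty,W:wait | queues: N=0 E=0 S=0 W=1
Step 8 [NS]: N:empty,E:wait,S:empty,W:wait | queues: N=0 E=0 S=0 W=1
Step 9 [NS]: N:empty,E:wait,S:empty,W:wait | queues: N=0 E=0 S=0 W=1
Step 10 [NS]: N:empty,E:wait,S:empty,W:wait | queues: N=0 E=0 S=0 W=1
Step 11 [EW]: N:wait,E:empty,S:wait,W:car6-GO | queues: N=0 E=0 S=0 W=0
Car 3 crosses at step 1

1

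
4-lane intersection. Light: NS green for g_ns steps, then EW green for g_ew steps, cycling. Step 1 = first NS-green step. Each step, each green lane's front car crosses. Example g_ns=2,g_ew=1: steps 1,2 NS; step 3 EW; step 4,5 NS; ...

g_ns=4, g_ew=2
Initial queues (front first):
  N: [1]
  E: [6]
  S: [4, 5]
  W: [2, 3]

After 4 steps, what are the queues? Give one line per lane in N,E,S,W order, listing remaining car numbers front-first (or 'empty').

Step 1 [NS]: N:car1-GO,E:wait,S:car4-GO,W:wait | queues: N=0 E=1 S=1 W=2
Step 2 [NS]: N:empty,E:wait,S:car5-GO,W:wait | queues: N=0 E=1 S=0 W=2
Step 3 [NS]: N:empty,E:wait,S:empty,W:wait | queues: N=0 E=1 S=0 W=2
Step 4 [NS]: N:empty,E:wait,S:empty,W:wait | queues: N=0 E=1 S=0 W=2

N: empty
E: 6
S: empty
W: 2 3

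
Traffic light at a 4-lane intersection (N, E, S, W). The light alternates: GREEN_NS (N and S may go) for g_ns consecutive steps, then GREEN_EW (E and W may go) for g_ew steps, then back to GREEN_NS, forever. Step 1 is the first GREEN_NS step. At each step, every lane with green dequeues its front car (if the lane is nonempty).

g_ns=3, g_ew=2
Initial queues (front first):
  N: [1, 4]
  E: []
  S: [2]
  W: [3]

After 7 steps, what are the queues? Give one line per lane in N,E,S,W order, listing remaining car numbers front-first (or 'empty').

Step 1 [NS]: N:car1-GO,E:wait,S:car2-GO,W:wait | queues: N=1 E=0 S=0 W=1
Step 2 [NS]: N:car4-GO,E:wait,S:empty,W:wait | queues: N=0 E=0 S=0 W=1
Step 3 [NS]: N:empty,E:wait,S:empty,W:wait | queues: N=0 E=0 S=0 W=1
Step 4 [EW]: N:wait,E:empty,S:wait,W:car3-GO | queues: N=0 E=0 S=0 W=0

N: empty
E: empty
S: empty
W: empty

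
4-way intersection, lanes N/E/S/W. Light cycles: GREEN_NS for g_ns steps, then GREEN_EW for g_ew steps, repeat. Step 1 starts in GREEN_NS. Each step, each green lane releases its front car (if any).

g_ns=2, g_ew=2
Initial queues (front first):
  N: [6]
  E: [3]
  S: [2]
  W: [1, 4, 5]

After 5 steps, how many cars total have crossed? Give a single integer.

Answer: 5

Derivation:
Step 1 [NS]: N:car6-GO,E:wait,S:car2-GO,W:wait | queues: N=0 E=1 S=0 W=3
Step 2 [NS]: N:empty,E:wait,S:empty,W:wait | queues: N=0 E=1 S=0 W=3
Step 3 [EW]: N:wait,E:car3-GO,S:wait,W:car1-GO | queues: N=0 E=0 S=0 W=2
Step 4 [EW]: N:wait,E:empty,S:wait,W:car4-GO | queues: N=0 E=0 S=0 W=1
Step 5 [NS]: N:empty,E:wait,S:empty,W:wait | queues: N=0 E=0 S=0 W=1
Cars crossed by step 5: 5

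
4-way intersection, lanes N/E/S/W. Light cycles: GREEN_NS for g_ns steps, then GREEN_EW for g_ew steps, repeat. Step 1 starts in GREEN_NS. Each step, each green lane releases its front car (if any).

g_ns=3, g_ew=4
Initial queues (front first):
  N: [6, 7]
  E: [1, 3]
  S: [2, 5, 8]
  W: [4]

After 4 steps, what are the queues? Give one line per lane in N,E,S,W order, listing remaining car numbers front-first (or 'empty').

Step 1 [NS]: N:car6-GO,E:wait,S:car2-GO,W:wait | queues: N=1 E=2 S=2 W=1
Step 2 [NS]: N:car7-GO,E:wait,S:car5-GO,W:wait | queues: N=0 E=2 S=1 W=1
Step 3 [NS]: N:empty,E:wait,S:car8-GO,W:wait | queues: N=0 E=2 S=0 W=1
Step 4 [EW]: N:wait,E:car1-GO,S:wait,W:car4-GO | queues: N=0 E=1 S=0 W=0

N: empty
E: 3
S: empty
W: empty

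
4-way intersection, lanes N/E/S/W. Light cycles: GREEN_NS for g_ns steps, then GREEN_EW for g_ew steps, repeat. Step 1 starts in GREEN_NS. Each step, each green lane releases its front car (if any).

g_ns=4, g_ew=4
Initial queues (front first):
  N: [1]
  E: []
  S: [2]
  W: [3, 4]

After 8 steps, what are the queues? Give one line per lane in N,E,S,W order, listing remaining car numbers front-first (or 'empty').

Step 1 [NS]: N:car1-GO,E:wait,S:car2-GO,W:wait | queues: N=0 E=0 S=0 W=2
Step 2 [NS]: N:empty,E:wait,S:empty,W:wait | queues: N=0 E=0 S=0 W=2
Step 3 [NS]: N:empty,E:wait,S:empty,W:wait | queues: N=0 E=0 S=0 W=2
Step 4 [NS]: N:empty,E:wait,S:empty,W:wait | queues: N=0 E=0 S=0 W=2
Step 5 [EW]: N:wait,E:empty,S:wait,W:car3-GO | queues: N=0 E=0 S=0 W=1
Step 6 [EW]: N:wait,E:empty,S:wait,W:car4-GO | queues: N=0 E=0 S=0 W=0

N: empty
E: empty
S: empty
W: empty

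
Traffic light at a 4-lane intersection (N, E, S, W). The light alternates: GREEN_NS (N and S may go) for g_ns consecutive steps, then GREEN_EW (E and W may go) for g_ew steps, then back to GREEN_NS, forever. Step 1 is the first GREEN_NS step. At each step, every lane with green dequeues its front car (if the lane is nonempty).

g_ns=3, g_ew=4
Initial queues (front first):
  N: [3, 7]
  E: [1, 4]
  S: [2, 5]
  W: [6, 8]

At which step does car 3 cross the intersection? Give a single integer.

Step 1 [NS]: N:car3-GO,E:wait,S:car2-GO,W:wait | queues: N=1 E=2 S=1 W=2
Step 2 [NS]: N:car7-GO,E:wait,S:car5-GO,W:wait | queues: N=0 E=2 S=0 W=2
Step 3 [NS]: N:empty,E:wait,S:empty,W:wait | queues: N=0 E=2 S=0 W=2
Step 4 [EW]: N:wait,E:car1-GO,S:wait,W:car6-GO | queues: N=0 E=1 S=0 W=1
Step 5 [EW]: N:wait,E:car4-GO,S:wait,W:car8-GO | queues: N=0 E=0 S=0 W=0
Car 3 crosses at step 1

1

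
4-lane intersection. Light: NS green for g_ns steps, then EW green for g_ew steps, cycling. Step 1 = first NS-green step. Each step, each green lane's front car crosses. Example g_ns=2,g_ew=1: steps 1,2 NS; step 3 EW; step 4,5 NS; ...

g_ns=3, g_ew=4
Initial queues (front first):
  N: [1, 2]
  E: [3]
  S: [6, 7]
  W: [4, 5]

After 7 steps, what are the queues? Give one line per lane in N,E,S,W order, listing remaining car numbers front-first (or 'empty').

Step 1 [NS]: N:car1-GO,E:wait,S:car6-GO,W:wait | queues: N=1 E=1 S=1 W=2
Step 2 [NS]: N:car2-GO,E:wait,S:car7-GO,W:wait | queues: N=0 E=1 S=0 W=2
Step 3 [NS]: N:empty,E:wait,S:empty,W:wait | queues: N=0 E=1 S=0 W=2
Step 4 [EW]: N:wait,E:car3-GO,S:wait,W:car4-GO | queues: N=0 E=0 S=0 W=1
Step 5 [EW]: N:wait,E:empty,S:wait,W:car5-GO | queues: N=0 E=0 S=0 W=0

N: empty
E: empty
S: empty
W: empty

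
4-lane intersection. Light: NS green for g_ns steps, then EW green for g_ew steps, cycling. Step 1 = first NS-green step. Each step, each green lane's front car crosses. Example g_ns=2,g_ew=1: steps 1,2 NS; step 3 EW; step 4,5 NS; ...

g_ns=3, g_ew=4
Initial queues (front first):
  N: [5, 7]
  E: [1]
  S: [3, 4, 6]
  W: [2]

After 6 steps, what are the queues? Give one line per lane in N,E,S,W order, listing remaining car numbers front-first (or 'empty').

Step 1 [NS]: N:car5-GO,E:wait,S:car3-GO,W:wait | queues: N=1 E=1 S=2 W=1
Step 2 [NS]: N:car7-GO,E:wait,S:car4-GO,W:wait | queues: N=0 E=1 S=1 W=1
Step 3 [NS]: N:empty,E:wait,S:car6-GO,W:wait | queues: N=0 E=1 S=0 W=1
Step 4 [EW]: N:wait,E:car1-GO,S:wait,W:car2-GO | queues: N=0 E=0 S=0 W=0

N: empty
E: empty
S: empty
W: empty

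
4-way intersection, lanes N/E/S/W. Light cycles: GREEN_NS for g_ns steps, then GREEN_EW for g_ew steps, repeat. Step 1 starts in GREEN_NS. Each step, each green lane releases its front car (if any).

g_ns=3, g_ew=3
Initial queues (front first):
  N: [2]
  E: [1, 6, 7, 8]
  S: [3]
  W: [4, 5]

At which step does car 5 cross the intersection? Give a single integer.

Step 1 [NS]: N:car2-GO,E:wait,S:car3-GO,W:wait | queues: N=0 E=4 S=0 W=2
Step 2 [NS]: N:empty,E:wait,S:empty,W:wait | queues: N=0 E=4 S=0 W=2
Step 3 [NS]: N:empty,E:wait,S:empty,W:wait | queues: N=0 E=4 S=0 W=2
Step 4 [EW]: N:wait,E:car1-GO,S:wait,W:car4-GO | queues: N=0 E=3 S=0 W=1
Step 5 [EW]: N:wait,E:car6-GO,S:wait,W:car5-GO | queues: N=0 E=2 S=0 W=0
Step 6 [EW]: N:wait,E:car7-GO,S:wait,W:empty | queues: N=0 E=1 S=0 W=0
Step 7 [NS]: N:empty,E:wait,S:empty,W:wait | queues: N=0 E=1 S=0 W=0
Step 8 [NS]: N:empty,E:wait,S:empty,W:wait | queues: N=0 E=1 S=0 W=0
Step 9 [NS]: N:empty,E:wait,S:empty,W:wait | queues: N=0 E=1 S=0 W=0
Step 10 [EW]: N:wait,E:car8-GO,S:wait,W:empty | queues: N=0 E=0 S=0 W=0
Car 5 crosses at step 5

5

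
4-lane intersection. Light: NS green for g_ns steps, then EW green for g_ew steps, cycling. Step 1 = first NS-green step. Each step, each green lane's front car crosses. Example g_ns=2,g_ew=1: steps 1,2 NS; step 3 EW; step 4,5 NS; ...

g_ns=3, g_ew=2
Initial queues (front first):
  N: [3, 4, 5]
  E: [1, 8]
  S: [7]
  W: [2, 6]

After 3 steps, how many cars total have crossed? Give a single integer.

Answer: 4

Derivation:
Step 1 [NS]: N:car3-GO,E:wait,S:car7-GO,W:wait | queues: N=2 E=2 S=0 W=2
Step 2 [NS]: N:car4-GO,E:wait,S:empty,W:wait | queues: N=1 E=2 S=0 W=2
Step 3 [NS]: N:car5-GO,E:wait,S:empty,W:wait | queues: N=0 E=2 S=0 W=2
Cars crossed by step 3: 4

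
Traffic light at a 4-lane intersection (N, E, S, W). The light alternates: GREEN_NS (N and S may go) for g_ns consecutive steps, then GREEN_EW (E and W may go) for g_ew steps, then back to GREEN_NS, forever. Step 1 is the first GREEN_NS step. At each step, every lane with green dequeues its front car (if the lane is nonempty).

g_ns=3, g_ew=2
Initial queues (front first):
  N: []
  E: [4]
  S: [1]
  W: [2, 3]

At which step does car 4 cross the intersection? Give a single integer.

Step 1 [NS]: N:empty,E:wait,S:car1-GO,W:wait | queues: N=0 E=1 S=0 W=2
Step 2 [NS]: N:empty,E:wait,S:empty,W:wait | queues: N=0 E=1 S=0 W=2
Step 3 [NS]: N:empty,E:wait,S:empty,W:wait | queues: N=0 E=1 S=0 W=2
Step 4 [EW]: N:wait,E:car4-GO,S:wait,W:car2-GO | queues: N=0 E=0 S=0 W=1
Step 5 [EW]: N:wait,E:empty,S:wait,W:car3-GO | queues: N=0 E=0 S=0 W=0
Car 4 crosses at step 4

4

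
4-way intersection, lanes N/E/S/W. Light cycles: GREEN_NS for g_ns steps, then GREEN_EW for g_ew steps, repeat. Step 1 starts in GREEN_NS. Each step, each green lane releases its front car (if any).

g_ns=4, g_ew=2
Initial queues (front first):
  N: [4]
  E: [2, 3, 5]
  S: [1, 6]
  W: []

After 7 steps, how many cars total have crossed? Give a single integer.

Answer: 5

Derivation:
Step 1 [NS]: N:car4-GO,E:wait,S:car1-GO,W:wait | queues: N=0 E=3 S=1 W=0
Step 2 [NS]: N:empty,E:wait,S:car6-GO,W:wait | queues: N=0 E=3 S=0 W=0
Step 3 [NS]: N:empty,E:wait,S:empty,W:wait | queues: N=0 E=3 S=0 W=0
Step 4 [NS]: N:empty,E:wait,S:empty,W:wait | queues: N=0 E=3 S=0 W=0
Step 5 [EW]: N:wait,E:car2-GO,S:wait,W:empty | queues: N=0 E=2 S=0 W=0
Step 6 [EW]: N:wait,E:car3-GO,S:wait,W:empty | queues: N=0 E=1 S=0 W=0
Step 7 [NS]: N:empty,E:wait,S:empty,W:wait | queues: N=0 E=1 S=0 W=0
Cars crossed by step 7: 5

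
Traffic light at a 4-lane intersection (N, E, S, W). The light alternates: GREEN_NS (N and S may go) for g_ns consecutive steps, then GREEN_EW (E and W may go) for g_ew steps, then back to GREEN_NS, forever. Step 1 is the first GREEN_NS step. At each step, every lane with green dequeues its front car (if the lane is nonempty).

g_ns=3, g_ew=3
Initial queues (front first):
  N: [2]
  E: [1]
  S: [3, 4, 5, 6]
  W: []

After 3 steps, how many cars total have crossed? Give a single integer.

Answer: 4

Derivation:
Step 1 [NS]: N:car2-GO,E:wait,S:car3-GO,W:wait | queues: N=0 E=1 S=3 W=0
Step 2 [NS]: N:empty,E:wait,S:car4-GO,W:wait | queues: N=0 E=1 S=2 W=0
Step 3 [NS]: N:empty,E:wait,S:car5-GO,W:wait | queues: N=0 E=1 S=1 W=0
Cars crossed by step 3: 4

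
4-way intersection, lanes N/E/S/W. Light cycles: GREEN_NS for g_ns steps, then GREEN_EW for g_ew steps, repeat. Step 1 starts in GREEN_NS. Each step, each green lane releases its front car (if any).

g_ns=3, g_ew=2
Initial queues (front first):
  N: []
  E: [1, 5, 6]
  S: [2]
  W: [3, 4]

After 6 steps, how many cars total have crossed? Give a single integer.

Answer: 5

Derivation:
Step 1 [NS]: N:empty,E:wait,S:car2-GO,W:wait | queues: N=0 E=3 S=0 W=2
Step 2 [NS]: N:empty,E:wait,S:empty,W:wait | queues: N=0 E=3 S=0 W=2
Step 3 [NS]: N:empty,E:wait,S:empty,W:wait | queues: N=0 E=3 S=0 W=2
Step 4 [EW]: N:wait,E:car1-GO,S:wait,W:car3-GO | queues: N=0 E=2 S=0 W=1
Step 5 [EW]: N:wait,E:car5-GO,S:wait,W:car4-GO | queues: N=0 E=1 S=0 W=0
Step 6 [NS]: N:empty,E:wait,S:empty,W:wait | queues: N=0 E=1 S=0 W=0
Cars crossed by step 6: 5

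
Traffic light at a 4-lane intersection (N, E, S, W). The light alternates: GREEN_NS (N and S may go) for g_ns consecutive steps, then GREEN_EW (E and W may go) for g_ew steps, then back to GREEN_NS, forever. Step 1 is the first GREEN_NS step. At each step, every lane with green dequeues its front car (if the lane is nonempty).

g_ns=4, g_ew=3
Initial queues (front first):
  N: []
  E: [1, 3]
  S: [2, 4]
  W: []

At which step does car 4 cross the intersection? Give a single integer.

Step 1 [NS]: N:empty,E:wait,S:car2-GO,W:wait | queues: N=0 E=2 S=1 W=0
Step 2 [NS]: N:empty,E:wait,S:car4-GO,W:wait | queues: N=0 E=2 S=0 W=0
Step 3 [NS]: N:empty,E:wait,S:empty,W:wait | queues: N=0 E=2 S=0 W=0
Step 4 [NS]: N:empty,E:wait,S:empty,W:wait | queues: N=0 E=2 S=0 W=0
Step 5 [EW]: N:wait,E:car1-GO,S:wait,W:empty | queues: N=0 E=1 S=0 W=0
Step 6 [EW]: N:wait,E:car3-GO,S:wait,W:empty | queues: N=0 E=0 S=0 W=0
Car 4 crosses at step 2

2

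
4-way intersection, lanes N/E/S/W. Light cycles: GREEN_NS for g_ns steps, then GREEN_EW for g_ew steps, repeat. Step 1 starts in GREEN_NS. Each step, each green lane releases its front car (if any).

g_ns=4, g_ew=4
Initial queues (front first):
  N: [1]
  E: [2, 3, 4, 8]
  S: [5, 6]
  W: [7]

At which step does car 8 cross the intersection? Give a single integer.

Step 1 [NS]: N:car1-GO,E:wait,S:car5-GO,W:wait | queues: N=0 E=4 S=1 W=1
Step 2 [NS]: N:empty,E:wait,S:car6-GO,W:wait | queues: N=0 E=4 S=0 W=1
Step 3 [NS]: N:empty,E:wait,S:empty,W:wait | queues: N=0 E=4 S=0 W=1
Step 4 [NS]: N:empty,E:wait,S:empty,W:wait | queues: N=0 E=4 S=0 W=1
Step 5 [EW]: N:wait,E:car2-GO,S:wait,W:car7-GO | queues: N=0 E=3 S=0 W=0
Step 6 [EW]: N:wait,E:car3-GO,S:wait,W:empty | queues: N=0 E=2 S=0 W=0
Step 7 [EW]: N:wait,E:car4-GO,S:wait,W:empty | queues: N=0 E=1 S=0 W=0
Step 8 [EW]: N:wait,E:car8-GO,S:wait,W:empty | queues: N=0 E=0 S=0 W=0
Car 8 crosses at step 8

8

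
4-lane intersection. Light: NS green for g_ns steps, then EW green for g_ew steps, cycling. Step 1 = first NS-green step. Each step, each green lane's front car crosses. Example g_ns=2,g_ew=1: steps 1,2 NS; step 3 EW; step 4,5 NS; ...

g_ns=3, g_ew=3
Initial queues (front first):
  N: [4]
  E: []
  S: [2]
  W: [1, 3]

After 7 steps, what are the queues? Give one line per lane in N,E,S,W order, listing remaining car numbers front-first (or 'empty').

Step 1 [NS]: N:car4-GO,E:wait,S:car2-GO,W:wait | queues: N=0 E=0 S=0 W=2
Step 2 [NS]: N:empty,E:wait,S:empty,W:wait | queues: N=0 E=0 S=0 W=2
Step 3 [NS]: N:empty,E:wait,S:empty,W:wait | queues: N=0 E=0 S=0 W=2
Step 4 [EW]: N:wait,E:empty,S:wait,W:car1-GO | queues: N=0 E=0 S=0 W=1
Step 5 [EW]: N:wait,E:empty,S:wait,W:car3-GO | queues: N=0 E=0 S=0 W=0

N: empty
E: empty
S: empty
W: empty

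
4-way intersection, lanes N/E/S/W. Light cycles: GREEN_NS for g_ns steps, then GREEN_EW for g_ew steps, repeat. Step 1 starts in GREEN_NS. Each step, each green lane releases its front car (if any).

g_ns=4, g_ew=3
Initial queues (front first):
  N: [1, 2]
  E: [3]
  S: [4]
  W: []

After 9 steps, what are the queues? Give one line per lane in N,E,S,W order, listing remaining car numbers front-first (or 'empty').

Step 1 [NS]: N:car1-GO,E:wait,S:car4-GO,W:wait | queues: N=1 E=1 S=0 W=0
Step 2 [NS]: N:car2-GO,E:wait,S:empty,W:wait | queues: N=0 E=1 S=0 W=0
Step 3 [NS]: N:empty,E:wait,S:empty,W:wait | queues: N=0 E=1 S=0 W=0
Step 4 [NS]: N:empty,E:wait,S:empty,W:wait | queues: N=0 E=1 S=0 W=0
Step 5 [EW]: N:wait,E:car3-GO,S:wait,W:empty | queues: N=0 E=0 S=0 W=0

N: empty
E: empty
S: empty
W: empty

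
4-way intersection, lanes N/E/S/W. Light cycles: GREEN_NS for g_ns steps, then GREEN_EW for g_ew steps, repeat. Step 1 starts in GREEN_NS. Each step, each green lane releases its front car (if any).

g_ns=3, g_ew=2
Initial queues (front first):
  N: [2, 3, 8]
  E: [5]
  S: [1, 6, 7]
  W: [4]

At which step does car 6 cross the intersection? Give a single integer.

Step 1 [NS]: N:car2-GO,E:wait,S:car1-GO,W:wait | queues: N=2 E=1 S=2 W=1
Step 2 [NS]: N:car3-GO,E:wait,S:car6-GO,W:wait | queues: N=1 E=1 S=1 W=1
Step 3 [NS]: N:car8-GO,E:wait,S:car7-GO,W:wait | queues: N=0 E=1 S=0 W=1
Step 4 [EW]: N:wait,E:car5-GO,S:wait,W:car4-GO | queues: N=0 E=0 S=0 W=0
Car 6 crosses at step 2

2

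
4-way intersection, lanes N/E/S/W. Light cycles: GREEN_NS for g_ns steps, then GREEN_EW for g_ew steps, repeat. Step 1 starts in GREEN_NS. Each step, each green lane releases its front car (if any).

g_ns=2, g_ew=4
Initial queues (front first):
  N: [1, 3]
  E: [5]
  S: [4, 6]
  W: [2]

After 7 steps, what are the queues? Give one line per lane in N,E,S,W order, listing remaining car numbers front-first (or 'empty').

Step 1 [NS]: N:car1-GO,E:wait,S:car4-GO,W:wait | queues: N=1 E=1 S=1 W=1
Step 2 [NS]: N:car3-GO,E:wait,S:car6-GO,W:wait | queues: N=0 E=1 S=0 W=1
Step 3 [EW]: N:wait,E:car5-GO,S:wait,W:car2-GO | queues: N=0 E=0 S=0 W=0

N: empty
E: empty
S: empty
W: empty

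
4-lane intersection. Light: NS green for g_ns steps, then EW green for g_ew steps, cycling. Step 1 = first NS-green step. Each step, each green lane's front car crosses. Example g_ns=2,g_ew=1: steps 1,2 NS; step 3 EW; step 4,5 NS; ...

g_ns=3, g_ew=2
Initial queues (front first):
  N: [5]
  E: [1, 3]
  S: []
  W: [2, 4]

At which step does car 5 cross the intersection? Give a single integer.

Step 1 [NS]: N:car5-GO,E:wait,S:empty,W:wait | queues: N=0 E=2 S=0 W=2
Step 2 [NS]: N:empty,E:wait,S:empty,W:wait | queues: N=0 E=2 S=0 W=2
Step 3 [NS]: N:empty,E:wait,S:empty,W:wait | queues: N=0 E=2 S=0 W=2
Step 4 [EW]: N:wait,E:car1-GO,S:wait,W:car2-GO | queues: N=0 E=1 S=0 W=1
Step 5 [EW]: N:wait,E:car3-GO,S:wait,W:car4-GO | queues: N=0 E=0 S=0 W=0
Car 5 crosses at step 1

1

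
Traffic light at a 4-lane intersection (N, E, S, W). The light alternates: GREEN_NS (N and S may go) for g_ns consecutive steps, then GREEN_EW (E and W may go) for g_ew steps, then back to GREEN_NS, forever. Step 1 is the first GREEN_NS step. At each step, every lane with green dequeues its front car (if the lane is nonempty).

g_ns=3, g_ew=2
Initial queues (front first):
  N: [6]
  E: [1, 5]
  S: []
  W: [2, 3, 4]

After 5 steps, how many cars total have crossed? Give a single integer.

Answer: 5

Derivation:
Step 1 [NS]: N:car6-GO,E:wait,S:empty,W:wait | queues: N=0 E=2 S=0 W=3
Step 2 [NS]: N:empty,E:wait,S:empty,W:wait | queues: N=0 E=2 S=0 W=3
Step 3 [NS]: N:empty,E:wait,S:empty,W:wait | queues: N=0 E=2 S=0 W=3
Step 4 [EW]: N:wait,E:car1-GO,S:wait,W:car2-GO | queues: N=0 E=1 S=0 W=2
Step 5 [EW]: N:wait,E:car5-GO,S:wait,W:car3-GO | queues: N=0 E=0 S=0 W=1
Cars crossed by step 5: 5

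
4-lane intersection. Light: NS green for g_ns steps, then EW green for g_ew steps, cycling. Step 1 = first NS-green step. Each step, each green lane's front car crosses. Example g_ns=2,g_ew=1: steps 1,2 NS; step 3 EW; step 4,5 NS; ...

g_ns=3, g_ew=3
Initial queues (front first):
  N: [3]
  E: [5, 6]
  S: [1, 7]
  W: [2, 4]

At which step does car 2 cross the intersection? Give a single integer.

Step 1 [NS]: N:car3-GO,E:wait,S:car1-GO,W:wait | queues: N=0 E=2 S=1 W=2
Step 2 [NS]: N:empty,E:wait,S:car7-GO,W:wait | queues: N=0 E=2 S=0 W=2
Step 3 [NS]: N:empty,E:wait,S:empty,W:wait | queues: N=0 E=2 S=0 W=2
Step 4 [EW]: N:wait,E:car5-GO,S:wait,W:car2-GO | queues: N=0 E=1 S=0 W=1
Step 5 [EW]: N:wait,E:car6-GO,S:wait,W:car4-GO | queues: N=0 E=0 S=0 W=0
Car 2 crosses at step 4

4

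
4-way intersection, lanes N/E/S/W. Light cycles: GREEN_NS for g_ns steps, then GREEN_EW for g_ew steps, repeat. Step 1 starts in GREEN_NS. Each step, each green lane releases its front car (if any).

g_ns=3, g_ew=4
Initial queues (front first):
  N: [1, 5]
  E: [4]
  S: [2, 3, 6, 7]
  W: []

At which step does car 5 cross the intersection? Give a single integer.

Step 1 [NS]: N:car1-GO,E:wait,S:car2-GO,W:wait | queues: N=1 E=1 S=3 W=0
Step 2 [NS]: N:car5-GO,E:wait,S:car3-GO,W:wait | queues: N=0 E=1 S=2 W=0
Step 3 [NS]: N:empty,E:wait,S:car6-GO,W:wait | queues: N=0 E=1 S=1 W=0
Step 4 [EW]: N:wait,E:car4-GO,S:wait,W:empty | queues: N=0 E=0 S=1 W=0
Step 5 [EW]: N:wait,E:empty,S:wait,W:empty | queues: N=0 E=0 S=1 W=0
Step 6 [EW]: N:wait,E:empty,S:wait,W:empty | queues: N=0 E=0 S=1 W=0
Step 7 [EW]: N:wait,E:empty,S:wait,W:empty | queues: N=0 E=0 S=1 W=0
Step 8 [NS]: N:empty,E:wait,S:car7-GO,W:wait | queues: N=0 E=0 S=0 W=0
Car 5 crosses at step 2

2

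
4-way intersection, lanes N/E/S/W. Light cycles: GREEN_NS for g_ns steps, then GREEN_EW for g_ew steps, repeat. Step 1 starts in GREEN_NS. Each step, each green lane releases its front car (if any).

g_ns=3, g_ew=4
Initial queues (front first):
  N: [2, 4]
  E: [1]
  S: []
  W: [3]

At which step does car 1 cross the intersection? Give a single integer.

Step 1 [NS]: N:car2-GO,E:wait,S:empty,W:wait | queues: N=1 E=1 S=0 W=1
Step 2 [NS]: N:car4-GO,E:wait,S:empty,W:wait | queues: N=0 E=1 S=0 W=1
Step 3 [NS]: N:empty,E:wait,S:empty,W:wait | queues: N=0 E=1 S=0 W=1
Step 4 [EW]: N:wait,E:car1-GO,S:wait,W:car3-GO | queues: N=0 E=0 S=0 W=0
Car 1 crosses at step 4

4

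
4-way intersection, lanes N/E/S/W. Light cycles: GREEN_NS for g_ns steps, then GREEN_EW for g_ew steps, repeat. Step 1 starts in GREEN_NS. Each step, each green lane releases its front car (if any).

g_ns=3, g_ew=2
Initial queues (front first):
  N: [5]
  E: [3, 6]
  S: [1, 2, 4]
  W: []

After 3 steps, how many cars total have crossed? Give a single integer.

Step 1 [NS]: N:car5-GO,E:wait,S:car1-GO,W:wait | queues: N=0 E=2 S=2 W=0
Step 2 [NS]: N:empty,E:wait,S:car2-GO,W:wait | queues: N=0 E=2 S=1 W=0
Step 3 [NS]: N:empty,E:wait,S:car4-GO,W:wait | queues: N=0 E=2 S=0 W=0
Cars crossed by step 3: 4

Answer: 4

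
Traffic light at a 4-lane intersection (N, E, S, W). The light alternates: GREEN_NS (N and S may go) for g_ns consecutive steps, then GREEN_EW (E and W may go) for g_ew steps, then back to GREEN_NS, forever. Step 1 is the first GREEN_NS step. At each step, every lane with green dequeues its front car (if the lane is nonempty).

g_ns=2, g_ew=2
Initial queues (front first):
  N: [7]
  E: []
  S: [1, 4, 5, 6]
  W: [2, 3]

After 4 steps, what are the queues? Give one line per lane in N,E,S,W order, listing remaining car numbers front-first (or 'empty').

Step 1 [NS]: N:car7-GO,E:wait,S:car1-GO,W:wait | queues: N=0 E=0 S=3 W=2
Step 2 [NS]: N:empty,E:wait,S:car4-GO,W:wait | queues: N=0 E=0 S=2 W=2
Step 3 [EW]: N:wait,E:empty,S:wait,W:car2-GO | queues: N=0 E=0 S=2 W=1
Step 4 [EW]: N:wait,E:empty,S:wait,W:car3-GO | queues: N=0 E=0 S=2 W=0

N: empty
E: empty
S: 5 6
W: empty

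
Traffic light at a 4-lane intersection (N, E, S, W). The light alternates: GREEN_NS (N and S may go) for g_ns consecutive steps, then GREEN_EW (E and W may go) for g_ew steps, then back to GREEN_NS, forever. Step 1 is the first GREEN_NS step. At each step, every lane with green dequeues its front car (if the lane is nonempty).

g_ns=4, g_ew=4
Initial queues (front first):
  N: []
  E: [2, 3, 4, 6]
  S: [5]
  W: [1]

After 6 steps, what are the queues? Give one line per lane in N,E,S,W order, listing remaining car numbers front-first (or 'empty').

Step 1 [NS]: N:empty,E:wait,S:car5-GO,W:wait | queues: N=0 E=4 S=0 W=1
Step 2 [NS]: N:empty,E:wait,S:empty,W:wait | queues: N=0 E=4 S=0 W=1
Step 3 [NS]: N:empty,E:wait,S:empty,W:wait | queues: N=0 E=4 S=0 W=1
Step 4 [NS]: N:empty,E:wait,S:empty,W:wait | queues: N=0 E=4 S=0 W=1
Step 5 [EW]: N:wait,E:car2-GO,S:wait,W:car1-GO | queues: N=0 E=3 S=0 W=0
Step 6 [EW]: N:wait,E:car3-GO,S:wait,W:empty | queues: N=0 E=2 S=0 W=0

N: empty
E: 4 6
S: empty
W: empty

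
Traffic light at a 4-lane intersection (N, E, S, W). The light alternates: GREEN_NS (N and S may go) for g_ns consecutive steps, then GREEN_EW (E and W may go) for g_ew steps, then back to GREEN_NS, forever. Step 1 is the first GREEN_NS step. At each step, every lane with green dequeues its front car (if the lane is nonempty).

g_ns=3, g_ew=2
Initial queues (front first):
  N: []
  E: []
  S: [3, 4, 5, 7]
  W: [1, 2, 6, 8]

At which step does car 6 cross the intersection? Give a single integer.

Step 1 [NS]: N:empty,E:wait,S:car3-GO,W:wait | queues: N=0 E=0 S=3 W=4
Step 2 [NS]: N:empty,E:wait,S:car4-GO,W:wait | queues: N=0 E=0 S=2 W=4
Step 3 [NS]: N:empty,E:wait,S:car5-GO,W:wait | queues: N=0 E=0 S=1 W=4
Step 4 [EW]: N:wait,E:empty,S:wait,W:car1-GO | queues: N=0 E=0 S=1 W=3
Step 5 [EW]: N:wait,E:empty,S:wait,W:car2-GO | queues: N=0 E=0 S=1 W=2
Step 6 [NS]: N:empty,E:wait,S:car7-GO,W:wait | queues: N=0 E=0 S=0 W=2
Step 7 [NS]: N:empty,E:wait,S:empty,W:wait | queues: N=0 E=0 S=0 W=2
Step 8 [NS]: N:empty,E:wait,S:empty,W:wait | queues: N=0 E=0 S=0 W=2
Step 9 [EW]: N:wait,E:empty,S:wait,W:car6-GO | queues: N=0 E=0 S=0 W=1
Step 10 [EW]: N:wait,E:empty,S:wait,W:car8-GO | queues: N=0 E=0 S=0 W=0
Car 6 crosses at step 9

9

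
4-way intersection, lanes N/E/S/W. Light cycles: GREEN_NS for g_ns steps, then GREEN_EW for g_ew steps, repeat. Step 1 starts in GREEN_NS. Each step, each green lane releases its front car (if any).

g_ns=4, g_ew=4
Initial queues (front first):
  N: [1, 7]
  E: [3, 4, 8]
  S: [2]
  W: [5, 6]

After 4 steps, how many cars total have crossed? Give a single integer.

Step 1 [NS]: N:car1-GO,E:wait,S:car2-GO,W:wait | queues: N=1 E=3 S=0 W=2
Step 2 [NS]: N:car7-GO,E:wait,S:empty,W:wait | queues: N=0 E=3 S=0 W=2
Step 3 [NS]: N:empty,E:wait,S:empty,W:wait | queues: N=0 E=3 S=0 W=2
Step 4 [NS]: N:empty,E:wait,S:empty,W:wait | queues: N=0 E=3 S=0 W=2
Cars crossed by step 4: 3

Answer: 3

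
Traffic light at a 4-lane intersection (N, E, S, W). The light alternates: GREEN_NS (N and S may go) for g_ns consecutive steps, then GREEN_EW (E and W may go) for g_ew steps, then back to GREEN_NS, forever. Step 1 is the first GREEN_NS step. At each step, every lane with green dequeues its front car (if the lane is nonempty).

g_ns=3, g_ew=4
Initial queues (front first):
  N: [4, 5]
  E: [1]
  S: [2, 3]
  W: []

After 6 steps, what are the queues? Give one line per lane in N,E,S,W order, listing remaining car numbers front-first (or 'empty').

Step 1 [NS]: N:car4-GO,E:wait,S:car2-GO,W:wait | queues: N=1 E=1 S=1 W=0
Step 2 [NS]: N:car5-GO,E:wait,S:car3-GO,W:wait | queues: N=0 E=1 S=0 W=0
Step 3 [NS]: N:empty,E:wait,S:empty,W:wait | queues: N=0 E=1 S=0 W=0
Step 4 [EW]: N:wait,E:car1-GO,S:wait,W:empty | queues: N=0 E=0 S=0 W=0

N: empty
E: empty
S: empty
W: empty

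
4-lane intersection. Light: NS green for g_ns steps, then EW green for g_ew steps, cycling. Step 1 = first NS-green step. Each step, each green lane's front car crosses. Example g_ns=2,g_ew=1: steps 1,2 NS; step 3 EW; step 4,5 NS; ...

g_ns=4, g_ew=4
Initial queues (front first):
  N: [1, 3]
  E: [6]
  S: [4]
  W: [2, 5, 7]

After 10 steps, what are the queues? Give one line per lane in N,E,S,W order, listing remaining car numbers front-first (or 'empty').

Step 1 [NS]: N:car1-GO,E:wait,S:car4-GO,W:wait | queues: N=1 E=1 S=0 W=3
Step 2 [NS]: N:car3-GO,E:wait,S:empty,W:wait | queues: N=0 E=1 S=0 W=3
Step 3 [NS]: N:empty,E:wait,S:empty,W:wait | queues: N=0 E=1 S=0 W=3
Step 4 [NS]: N:empty,E:wait,S:empty,W:wait | queues: N=0 E=1 S=0 W=3
Step 5 [EW]: N:wait,E:car6-GO,S:wait,W:car2-GO | queues: N=0 E=0 S=0 W=2
Step 6 [EW]: N:wait,E:empty,S:wait,W:car5-GO | queues: N=0 E=0 S=0 W=1
Step 7 [EW]: N:wait,E:empty,S:wait,W:car7-GO | queues: N=0 E=0 S=0 W=0

N: empty
E: empty
S: empty
W: empty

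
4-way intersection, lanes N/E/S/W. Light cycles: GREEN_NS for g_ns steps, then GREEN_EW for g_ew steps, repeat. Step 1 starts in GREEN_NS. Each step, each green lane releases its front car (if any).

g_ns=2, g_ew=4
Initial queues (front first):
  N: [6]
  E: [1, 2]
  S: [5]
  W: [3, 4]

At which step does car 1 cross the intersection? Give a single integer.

Step 1 [NS]: N:car6-GO,E:wait,S:car5-GO,W:wait | queues: N=0 E=2 S=0 W=2
Step 2 [NS]: N:empty,E:wait,S:empty,W:wait | queues: N=0 E=2 S=0 W=2
Step 3 [EW]: N:wait,E:car1-GO,S:wait,W:car3-GO | queues: N=0 E=1 S=0 W=1
Step 4 [EW]: N:wait,E:car2-GO,S:wait,W:car4-GO | queues: N=0 E=0 S=0 W=0
Car 1 crosses at step 3

3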